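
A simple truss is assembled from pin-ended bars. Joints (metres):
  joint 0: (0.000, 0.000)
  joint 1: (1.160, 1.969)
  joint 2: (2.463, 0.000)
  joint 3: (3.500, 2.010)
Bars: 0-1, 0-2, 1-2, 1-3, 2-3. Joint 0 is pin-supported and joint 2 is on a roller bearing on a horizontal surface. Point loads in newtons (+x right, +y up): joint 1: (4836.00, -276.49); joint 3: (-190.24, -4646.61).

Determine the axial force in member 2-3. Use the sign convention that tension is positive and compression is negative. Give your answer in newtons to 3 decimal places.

N=4 nodes, M=5 members, R=3 reactions → 2N=8, M+R=8
member 0 (0-1): L=2.2853, (cx,cy)=(0.5076,0.8616)
member 1 (0-2): L=2.4630, (cx,cy)=(1.0000,0.0000)
member 2 (1-2): L=2.3611, (cx,cy)=(0.5519,-0.8339)
member 3 (1-3): L=2.3404, (cx,cy)=(0.9998,0.0175)
member 4 (2-3): L=2.2617, (cx,cy)=(0.4585,0.8887)
solve A·x = −loads:
  F[0-1] = +6407.7521 N (tension)
  F[0-2] = +1393.2254 N (tension)
  F[1-2] = -6905.0508 N (compression)
  F[1-3] = +2227.5156 N (tension)
  F[2-3] = -5272.4801 N (compression)
  Rx@0 = -4645.7600 N
  Ry@0 = -5520.8972 N
  Ry@2 = +10443.9972 N

-5272.480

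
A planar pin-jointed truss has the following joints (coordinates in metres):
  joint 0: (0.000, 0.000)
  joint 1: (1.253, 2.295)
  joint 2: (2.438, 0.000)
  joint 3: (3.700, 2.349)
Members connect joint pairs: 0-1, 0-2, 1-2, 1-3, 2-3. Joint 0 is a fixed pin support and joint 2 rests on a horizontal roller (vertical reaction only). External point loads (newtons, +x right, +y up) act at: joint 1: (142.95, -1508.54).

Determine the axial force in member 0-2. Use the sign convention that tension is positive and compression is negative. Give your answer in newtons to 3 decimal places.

N=4 nodes, M=5 members, R=3 reactions → 2N=8, M+R=8
member 0 (0-1): L=2.6148, (cx,cy)=(0.4792,0.8777)
member 1 (0-2): L=2.4380, (cx,cy)=(1.0000,0.0000)
member 2 (1-2): L=2.5829, (cx,cy)=(0.4588,-0.8885)
member 3 (1-3): L=2.4476, (cx,cy)=(0.9998,0.0221)
member 4 (2-3): L=2.6665, (cx,cy)=(0.4733,0.8809)
solve A·x = −loads:
  F[0-1] = -682.0816 N (compression)
  F[0-2] = +469.8038 N (tension)
  F[1-2] = -1024.0043 N (compression)
  F[1-3] = +0.0000 N (tension)
  F[2-3] = -0.0000 N (compression)
  Rx@0 = -142.9500 N
  Ry@0 = +598.6668 N
  Ry@2 = +909.8732 N

469.804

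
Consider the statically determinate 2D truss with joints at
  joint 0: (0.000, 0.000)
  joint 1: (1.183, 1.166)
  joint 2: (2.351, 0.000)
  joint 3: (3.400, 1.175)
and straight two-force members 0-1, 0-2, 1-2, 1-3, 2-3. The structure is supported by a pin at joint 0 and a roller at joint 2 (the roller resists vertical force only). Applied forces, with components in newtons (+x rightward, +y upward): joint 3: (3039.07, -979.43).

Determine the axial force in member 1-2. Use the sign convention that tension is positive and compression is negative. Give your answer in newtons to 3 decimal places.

N=4 nodes, M=5 members, R=3 reactions → 2N=8, M+R=8
member 0 (0-1): L=1.6610, (cx,cy)=(0.7122,0.7020)
member 1 (0-2): L=2.3510, (cx,cy)=(1.0000,0.0000)
member 2 (1-2): L=1.6504, (cx,cy)=(0.7077,-0.7065)
member 3 (1-3): L=2.2170, (cx,cy)=(1.0000,0.0041)
member 4 (2-3): L=1.5751, (cx,cy)=(0.6660,0.7460)
solve A·x = −loads:
  F[0-1] = +2786.3026 N (tension)
  F[0-2] = +1054.6498 N (tension)
  F[1-2] = -2745.8701 N (compression)
  F[1-3] = +3927.7390 N (tension)
  F[2-3] = -1334.3335 N (compression)
  Rx@0 = -3039.0700 N
  Ry@0 = -1955.9036 N
  Ry@2 = +2935.3336 N

-2745.870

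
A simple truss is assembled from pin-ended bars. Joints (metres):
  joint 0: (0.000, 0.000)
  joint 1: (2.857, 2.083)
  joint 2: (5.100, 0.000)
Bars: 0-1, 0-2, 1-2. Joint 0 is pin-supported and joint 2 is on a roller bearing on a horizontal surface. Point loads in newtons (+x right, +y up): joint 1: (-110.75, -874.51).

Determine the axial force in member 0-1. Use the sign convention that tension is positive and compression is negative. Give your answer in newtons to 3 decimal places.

-729.630

N=3 nodes, M=3 members, R=3 reactions → 2N=6, M+R=6
member 0 (0-1): L=3.5357, (cx,cy)=(0.8080,0.5891)
member 1 (0-2): L=5.1000, (cx,cy)=(1.0000,0.0000)
member 2 (1-2): L=3.0610, (cx,cy)=(0.7328,-0.6805)
solve A·x = −loads:
  F[0-1] = -729.6298 N (compression)
  F[0-2] = +478.8189 N (tension)
  F[1-2] = -653.4470 N (compression)
  Rx@0 = +110.7500 N
  Ry@0 = +429.8467 N
  Ry@2 = +444.6633 N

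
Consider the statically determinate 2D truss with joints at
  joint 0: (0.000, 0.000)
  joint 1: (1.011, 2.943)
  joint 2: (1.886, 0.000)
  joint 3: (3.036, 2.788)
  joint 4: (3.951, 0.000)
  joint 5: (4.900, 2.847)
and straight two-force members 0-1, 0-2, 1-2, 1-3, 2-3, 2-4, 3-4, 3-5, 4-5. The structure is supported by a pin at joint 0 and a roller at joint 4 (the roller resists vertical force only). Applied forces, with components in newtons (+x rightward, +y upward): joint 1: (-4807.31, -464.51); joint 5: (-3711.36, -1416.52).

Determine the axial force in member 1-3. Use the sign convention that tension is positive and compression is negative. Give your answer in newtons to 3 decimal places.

N=6 nodes, M=9 members, R=3 reactions → 2N=12, M+R=12
member 0 (0-1): L=3.1118, (cx,cy)=(0.3249,0.9458)
member 1 (0-2): L=1.8860, (cx,cy)=(1.0000,0.0000)
member 2 (1-2): L=3.0703, (cx,cy)=(0.2850,-0.9585)
member 3 (1-3): L=2.0309, (cx,cy)=(0.9971,-0.0763)
member 4 (2-3): L=3.0159, (cx,cy)=(0.3813,0.9244)
member 5 (2-4): L=2.0650, (cx,cy)=(1.0000,0.0000)
member 6 (3-4): L=2.9343, (cx,cy)=(0.3118,-0.9501)
member 7 (3-5): L=1.8649, (cx,cy)=(0.9995,0.0316)
member 8 (4-5): L=3.0010, (cx,cy)=(0.3162,0.9487)
solve A·x = −loads:
  F[0-1] = -6619.6849 N (compression)
  F[0-2] = -6367.9929 N (compression)
  F[1-2] = +5970.5488 N (tension)
  F[1-3] = +957.9013 N (tension)
  F[2-3] = -6190.7012 N (compression)
  F[2-4] = -2305.8493 N (compression)
  F[3-4] = +5991.1739 N (tension)
  F[3-5] = -3275.3666 N (compression)
  F[4-5] = -1383.9169 N (compression)
  Rx@0 = +8518.6700 N
  Ry@0 = +6260.5764 N
  Ry@4 = -4379.5464 N

957.901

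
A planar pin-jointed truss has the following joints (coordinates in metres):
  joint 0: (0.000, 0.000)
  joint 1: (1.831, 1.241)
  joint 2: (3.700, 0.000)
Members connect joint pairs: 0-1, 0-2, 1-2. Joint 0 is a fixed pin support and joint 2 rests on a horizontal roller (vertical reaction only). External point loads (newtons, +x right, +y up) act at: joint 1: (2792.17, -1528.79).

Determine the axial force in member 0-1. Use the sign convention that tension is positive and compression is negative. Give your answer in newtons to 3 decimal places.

N=3 nodes, M=3 members, R=3 reactions → 2N=6, M+R=6
member 0 (0-1): L=2.2119, (cx,cy)=(0.8278,0.5610)
member 1 (0-2): L=3.7000, (cx,cy)=(1.0000,0.0000)
member 2 (1-2): L=2.2435, (cx,cy)=(0.8331,-0.5532)
solve A·x = −loads:
  F[0-1] = +292.7795 N (tension)
  F[0-2] = +2549.8120 N (tension)
  F[1-2] = -3060.7142 N (compression)
  Rx@0 = -2792.1700 N
  Ry@0 = -164.2634 N
  Ry@2 = +1693.0534 N

292.779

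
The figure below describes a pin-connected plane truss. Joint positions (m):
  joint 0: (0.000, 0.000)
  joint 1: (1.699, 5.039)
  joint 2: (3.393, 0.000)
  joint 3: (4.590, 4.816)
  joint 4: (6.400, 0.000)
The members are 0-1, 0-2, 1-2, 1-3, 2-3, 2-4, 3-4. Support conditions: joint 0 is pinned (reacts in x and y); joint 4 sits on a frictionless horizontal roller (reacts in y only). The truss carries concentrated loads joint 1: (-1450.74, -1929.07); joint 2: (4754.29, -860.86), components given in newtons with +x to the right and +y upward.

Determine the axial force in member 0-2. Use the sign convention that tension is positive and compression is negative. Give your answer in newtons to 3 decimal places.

4302.808

N=5 nodes, M=7 members, R=3 reactions → 2N=10, M+R=10
member 0 (0-1): L=5.3177, (cx,cy)=(0.3195,0.9476)
member 1 (0-2): L=3.3930, (cx,cy)=(1.0000,0.0000)
member 2 (1-2): L=5.3161, (cx,cy)=(0.3187,-0.9479)
member 3 (1-3): L=2.8996, (cx,cy)=(0.9970,-0.0769)
member 4 (2-3): L=4.9625, (cx,cy)=(0.2412,0.9705)
member 5 (2-4): L=3.0070, (cx,cy)=(1.0000,0.0000)
member 6 (3-4): L=5.1449, (cx,cy)=(0.3518,-0.9361)
solve A·x = −loads:
  F[0-1] = -3127.5894 N (compression)
  F[0-2] = +4302.8085 N (tension)
  F[1-2] = +1082.8295 N (tension)
  F[1-3] = +106.7505 N (tension)
  F[2-3] = -170.5591 N (compression)
  F[2-4] = -65.2942 N (compression)
  F[3-4] = +185.5976 N (tension)
  Rx@0 = -3303.5500 N
  Ry@0 = +2963.6630 N
  Ry@4 = -173.7330 N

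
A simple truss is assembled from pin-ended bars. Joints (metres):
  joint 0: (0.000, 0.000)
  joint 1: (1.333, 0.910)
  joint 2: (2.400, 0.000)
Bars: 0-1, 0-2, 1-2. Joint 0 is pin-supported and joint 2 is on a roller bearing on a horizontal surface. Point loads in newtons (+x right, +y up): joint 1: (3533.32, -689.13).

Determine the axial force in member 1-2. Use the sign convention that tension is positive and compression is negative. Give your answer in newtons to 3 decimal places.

-2654.407

N=3 nodes, M=3 members, R=3 reactions → 2N=6, M+R=6
member 0 (0-1): L=1.6140, (cx,cy)=(0.8259,0.5638)
member 1 (0-2): L=2.4000, (cx,cy)=(1.0000,0.0000)
member 2 (1-2): L=1.4024, (cx,cy)=(0.7609,-0.6489)
solve A·x = −loads:
  F[0-1] = +1832.7592 N (tension)
  F[0-2] = +2019.6451 N (tension)
  F[1-2] = -2654.4066 N (compression)
  Rx@0 = -3533.3200 N
  Ry@0 = -1033.3415 N
  Ry@2 = +1722.4715 N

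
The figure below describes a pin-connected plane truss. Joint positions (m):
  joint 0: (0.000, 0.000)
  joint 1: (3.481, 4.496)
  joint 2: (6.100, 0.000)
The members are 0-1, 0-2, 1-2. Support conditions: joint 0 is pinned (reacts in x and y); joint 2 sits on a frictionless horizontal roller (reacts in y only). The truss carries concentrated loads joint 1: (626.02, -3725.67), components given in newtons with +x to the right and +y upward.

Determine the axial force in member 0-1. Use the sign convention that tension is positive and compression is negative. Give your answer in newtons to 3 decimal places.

N=3 nodes, M=3 members, R=3 reactions → 2N=6, M+R=6
member 0 (0-1): L=5.6861, (cx,cy)=(0.6122,0.7907)
member 1 (0-2): L=6.1000, (cx,cy)=(1.0000,0.0000)
member 2 (1-2): L=5.2032, (cx,cy)=(0.5033,-0.8641)
solve A·x = −loads:
  F[0-1] = -1439.4600 N (compression)
  F[0-2] = +1507.2546 N (tension)
  F[1-2] = -2994.4753 N (compression)
  Rx@0 = -626.0200 N
  Ry@0 = +1138.1875 N
  Ry@2 = +2587.4825 N

-1439.460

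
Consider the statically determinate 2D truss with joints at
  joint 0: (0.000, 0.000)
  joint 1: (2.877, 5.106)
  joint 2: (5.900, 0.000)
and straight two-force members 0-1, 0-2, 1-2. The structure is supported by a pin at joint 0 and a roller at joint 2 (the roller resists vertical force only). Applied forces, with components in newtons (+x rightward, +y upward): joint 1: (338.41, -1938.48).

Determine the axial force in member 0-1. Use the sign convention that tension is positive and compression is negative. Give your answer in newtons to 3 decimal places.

-803.880

N=3 nodes, M=3 members, R=3 reactions → 2N=6, M+R=6
member 0 (0-1): L=5.8607, (cx,cy)=(0.4909,0.8712)
member 1 (0-2): L=5.9000, (cx,cy)=(1.0000,0.0000)
member 2 (1-2): L=5.9338, (cx,cy)=(0.5095,-0.8605)
solve A·x = −loads:
  F[0-1] = -803.8803 N (compression)
  F[0-2] = +733.0292 N (tension)
  F[1-2] = -1438.8473 N (compression)
  Rx@0 = -338.4100 N
  Ry@0 = +700.3565 N
  Ry@2 = +1238.1235 N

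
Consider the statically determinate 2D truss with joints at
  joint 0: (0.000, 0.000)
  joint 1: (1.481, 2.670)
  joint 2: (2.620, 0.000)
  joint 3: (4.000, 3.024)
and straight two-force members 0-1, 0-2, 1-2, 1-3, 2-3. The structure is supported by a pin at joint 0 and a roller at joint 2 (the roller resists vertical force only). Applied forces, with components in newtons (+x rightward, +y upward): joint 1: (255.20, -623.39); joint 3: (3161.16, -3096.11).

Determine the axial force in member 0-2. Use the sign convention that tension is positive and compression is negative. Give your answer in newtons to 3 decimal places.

494.051

N=4 nodes, M=5 members, R=3 reactions → 2N=8, M+R=8
member 0 (0-1): L=3.0532, (cx,cy)=(0.4851,0.8745)
member 1 (0-2): L=2.6200, (cx,cy)=(1.0000,0.0000)
member 2 (1-2): L=2.9028, (cx,cy)=(0.3924,-0.9198)
member 3 (1-3): L=2.5438, (cx,cy)=(0.9903,0.1392)
member 4 (2-3): L=3.3240, (cx,cy)=(0.4152,0.9097)
solve A·x = −loads:
  F[0-1] = +6024.6484 N (tension)
  F[0-2] = +494.0510 N (tension)
  F[1-2] = -5658.8008 N (compression)
  F[1-3] = +4935.5378 N (tension)
  F[2-3] = -4158.2554 N (compression)
  Rx@0 = -3416.3600 N
  Ry@0 = -5268.4437 N
  Ry@2 = +8987.9437 N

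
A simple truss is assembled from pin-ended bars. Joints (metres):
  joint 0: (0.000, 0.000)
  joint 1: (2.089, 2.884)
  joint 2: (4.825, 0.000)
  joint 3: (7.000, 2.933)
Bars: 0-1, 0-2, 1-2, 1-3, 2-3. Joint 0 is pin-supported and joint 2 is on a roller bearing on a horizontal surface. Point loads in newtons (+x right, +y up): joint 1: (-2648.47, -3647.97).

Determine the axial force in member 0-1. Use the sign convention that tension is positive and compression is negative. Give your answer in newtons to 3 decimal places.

N=4 nodes, M=5 members, R=3 reactions → 2N=8, M+R=8
member 0 (0-1): L=3.5611, (cx,cy)=(0.5866,0.8099)
member 1 (0-2): L=4.8250, (cx,cy)=(1.0000,0.0000)
member 2 (1-2): L=3.9753, (cx,cy)=(0.6882,-0.7255)
member 3 (1-3): L=4.9112, (cx,cy)=(1.0000,0.0100)
member 4 (2-3): L=3.6515, (cx,cy)=(0.5957,0.8032)
solve A·x = −loads:
  F[0-1] = -4508.9219 N (compression)
  F[0-2] = -3.4562 N (compression)
  F[1-2] = +5.0217 N (tension)
  F[1-3] = +0.0000 N (tension)
  F[2-3] = +0.0000 N (tension)
  Rx@0 = +2648.4700 N
  Ry@0 = +3651.6131 N
  Ry@2 = -3.6431 N

-4508.922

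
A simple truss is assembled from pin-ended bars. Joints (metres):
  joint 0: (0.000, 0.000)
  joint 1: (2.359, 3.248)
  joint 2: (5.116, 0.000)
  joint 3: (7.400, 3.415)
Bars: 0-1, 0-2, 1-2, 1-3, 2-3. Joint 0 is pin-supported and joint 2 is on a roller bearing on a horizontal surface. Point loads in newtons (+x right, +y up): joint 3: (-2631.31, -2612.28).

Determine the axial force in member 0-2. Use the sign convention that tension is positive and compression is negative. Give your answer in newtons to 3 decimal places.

N=4 nodes, M=5 members, R=3 reactions → 2N=8, M+R=8
member 0 (0-1): L=4.0143, (cx,cy)=(0.5877,0.8091)
member 1 (0-2): L=5.1160, (cx,cy)=(1.0000,0.0000)
member 2 (1-2): L=4.2603, (cx,cy)=(0.6471,-0.7624)
member 3 (1-3): L=5.0438, (cx,cy)=(0.9995,0.0331)
member 4 (2-3): L=4.1084, (cx,cy)=(0.5559,0.8312)
solve A·x = −loads:
  F[0-1] = -729.4439 N (compression)
  F[0-2] = -2202.6500 N (compression)
  F[1-2] = +734.8670 N (tension)
  F[1-3] = -904.7109 N (compression)
  F[2-3] = -3106.6476 N (compression)
  Rx@0 = +2631.3100 N
  Ry@0 = +590.2025 N
  Ry@2 = +2022.0775 N

-2202.650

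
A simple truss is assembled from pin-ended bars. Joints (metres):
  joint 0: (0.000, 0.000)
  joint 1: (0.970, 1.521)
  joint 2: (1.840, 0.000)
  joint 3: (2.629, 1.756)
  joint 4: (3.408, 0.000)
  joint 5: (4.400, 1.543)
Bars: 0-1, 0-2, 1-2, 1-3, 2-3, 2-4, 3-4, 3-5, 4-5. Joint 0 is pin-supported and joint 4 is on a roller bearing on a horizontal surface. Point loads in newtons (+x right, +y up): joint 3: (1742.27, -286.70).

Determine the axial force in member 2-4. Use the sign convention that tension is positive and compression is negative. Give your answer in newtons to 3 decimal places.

N=6 nodes, M=9 members, R=3 reactions → 2N=12, M+R=12
member 0 (0-1): L=1.8040, (cx,cy)=(0.5377,0.8431)
member 1 (0-2): L=1.8400, (cx,cy)=(1.0000,0.0000)
member 2 (1-2): L=1.7522, (cx,cy)=(0.4965,-0.8680)
member 3 (1-3): L=1.6756, (cx,cy)=(0.9901,0.1403)
member 4 (2-3): L=1.9251, (cx,cy)=(0.4098,0.9122)
member 5 (2-4): L=1.5680, (cx,cy)=(1.0000,0.0000)
member 6 (3-4): L=1.9210, (cx,cy)=(0.4055,-0.9141)
member 7 (3-5): L=1.7838, (cx,cy)=(0.9928,-0.1194)
member 8 (4-5): L=1.8344, (cx,cy)=(0.5408,0.8412)
solve A·x = −loads:
  F[0-1] = +987.0116 N (tension)
  F[0-2] = +1211.5537 N (tension)
  F[1-2] = -806.7325 N (compression)
  F[1-3] = +940.5618 N (tension)
  F[2-3] = +767.7096 N (tension)
  F[2-4] = +496.3619 N (tension)
  F[3-4] = -1224.0421 N (compression)
  F[3-5] = -0.0000 N (compression)
  F[4-5] = +0.0000 N (tension)
  Rx@0 = -1742.2700 N
  Ry@0 = -832.1851 N
  Ry@4 = +1118.8851 N

496.362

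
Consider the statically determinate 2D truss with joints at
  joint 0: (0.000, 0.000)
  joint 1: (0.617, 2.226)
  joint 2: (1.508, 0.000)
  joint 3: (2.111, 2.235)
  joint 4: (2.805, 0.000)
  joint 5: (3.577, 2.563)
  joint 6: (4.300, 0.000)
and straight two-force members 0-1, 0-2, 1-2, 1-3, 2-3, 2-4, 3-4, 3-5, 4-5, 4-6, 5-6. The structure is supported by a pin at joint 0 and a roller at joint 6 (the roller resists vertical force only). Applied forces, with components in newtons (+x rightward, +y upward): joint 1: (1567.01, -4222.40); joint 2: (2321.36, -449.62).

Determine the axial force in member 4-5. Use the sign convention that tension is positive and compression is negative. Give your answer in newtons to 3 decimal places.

N=7 nodes, M=11 members, R=3 reactions → 2N=14, M+R=14
member 0 (0-1): L=2.3099, (cx,cy)=(0.2671,0.9637)
member 1 (0-2): L=1.5080, (cx,cy)=(1.0000,0.0000)
member 2 (1-2): L=2.3977, (cx,cy)=(0.3716,-0.9284)
member 3 (1-3): L=1.4940, (cx,cy)=(1.0000,0.0060)
member 4 (2-3): L=2.3149, (cx,cy)=(0.2605,0.9655)
member 5 (2-4): L=1.2970, (cx,cy)=(1.0000,0.0000)
member 6 (3-4): L=2.3403, (cx,cy)=(0.2965,-0.9550)
member 7 (3-5): L=1.5022, (cx,cy)=(0.9759,0.2183)
member 8 (4-5): L=2.6767, (cx,cy)=(0.2884,0.9575)
member 9 (4-6): L=1.4950, (cx,cy)=(1.0000,0.0000)
member 10 (5-6): L=2.6630, (cx,cy)=(0.2715,-0.9624)
solve A·x = −loads:
  F[0-1] = -3214.0504 N (compression)
  F[0-2] = +4746.8684 N (tension)
  F[1-2] = -1224.6970 N (compression)
  F[1-3] = -1970.4389 N (compression)
  F[2-3] = +1643.3486 N (tension)
  F[2-4] = +1542.3361 N (tension)
  F[3-4] = -1879.6633 N (compression)
  F[3-5] = -1009.2786 N (compression)
  F[4-5] = +1874.7778 N (tension)
  F[4-6] = +444.2224 N (tension)
  F[5-6] = -1636.2034 N (compression)
  Rx@0 = -3888.3700 N
  Ry@0 = +3097.2730 N
  Ry@6 = +1574.7470 N

1874.778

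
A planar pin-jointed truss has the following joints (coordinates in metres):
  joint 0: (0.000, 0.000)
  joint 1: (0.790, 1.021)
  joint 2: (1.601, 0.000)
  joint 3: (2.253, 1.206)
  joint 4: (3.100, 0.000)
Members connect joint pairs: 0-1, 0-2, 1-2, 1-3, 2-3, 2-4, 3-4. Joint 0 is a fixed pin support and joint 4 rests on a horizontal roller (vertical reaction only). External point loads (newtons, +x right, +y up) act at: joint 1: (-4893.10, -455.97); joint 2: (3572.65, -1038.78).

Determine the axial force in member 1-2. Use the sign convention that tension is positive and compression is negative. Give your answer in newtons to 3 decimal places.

N=5 nodes, M=7 members, R=3 reactions → 2N=10, M+R=10
member 0 (0-1): L=1.2909, (cx,cy)=(0.6120,0.7909)
member 1 (0-2): L=1.6010, (cx,cy)=(1.0000,0.0000)
member 2 (1-2): L=1.3039, (cx,cy)=(0.6220,-0.7830)
member 3 (1-3): L=1.4747, (cx,cy)=(0.9921,0.1255)
member 4 (2-3): L=1.3710, (cx,cy)=(0.4756,0.8797)
member 5 (2-4): L=1.4990, (cx,cy)=(1.0000,0.0000)
member 6 (3-4): L=1.4737, (cx,cy)=(0.5747,-0.8183)
solve A·x = −loads:
  F[0-1] = -3102.3637 N (compression)
  F[0-2] = +578.0552 N (tension)
  F[1-2] = +2757.7856 N (tension)
  F[1-3] = +1289.4978 N (tension)
  F[2-3] = -1273.9496 N (compression)
  F[2-4] = -673.4477 N (compression)
  F[3-4] = +1171.7498 N (tension)
  Rx@0 = +1320.4500 N
  Ry@0 = +2453.6377 N
  Ry@4 = -958.8877 N

2757.786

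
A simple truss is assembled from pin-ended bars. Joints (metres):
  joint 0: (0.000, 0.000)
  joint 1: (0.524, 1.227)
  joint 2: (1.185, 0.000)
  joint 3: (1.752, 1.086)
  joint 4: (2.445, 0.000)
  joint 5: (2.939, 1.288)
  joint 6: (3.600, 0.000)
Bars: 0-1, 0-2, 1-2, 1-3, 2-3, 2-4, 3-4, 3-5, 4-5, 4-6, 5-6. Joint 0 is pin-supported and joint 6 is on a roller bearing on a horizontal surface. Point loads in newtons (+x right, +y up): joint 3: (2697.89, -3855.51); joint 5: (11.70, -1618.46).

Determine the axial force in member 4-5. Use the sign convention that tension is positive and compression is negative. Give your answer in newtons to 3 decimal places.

N=7 nodes, M=11 members, R=3 reactions → 2N=14, M+R=14
member 0 (0-1): L=1.3342, (cx,cy)=(0.3927,0.9196)
member 1 (0-2): L=1.1850, (cx,cy)=(1.0000,0.0000)
member 2 (1-2): L=1.3937, (cx,cy)=(0.4743,-0.8804)
member 3 (1-3): L=1.2361, (cx,cy)=(0.9935,-0.1141)
member 4 (2-3): L=1.2251, (cx,cy)=(0.4628,0.8865)
member 5 (2-4): L=1.2600, (cx,cy)=(1.0000,0.0000)
member 6 (3-4): L=1.2883, (cx,cy)=(0.5379,-0.8430)
member 7 (3-5): L=1.2041, (cx,cy)=(0.9858,0.1678)
member 8 (4-5): L=1.3795, (cx,cy)=(0.3581,0.9337)
member 9 (4-6): L=1.1550, (cx,cy)=(1.0000,0.0000)
member 10 (5-6): L=1.4477, (cx,cy)=(0.4566,-0.8897)
solve A·x = −loads:
  F[0-1] = -1585.6927 N (compression)
  F[0-2] = +3332.3598 N (tension)
  F[1-2] = +1852.2150 N (tension)
  F[1-3] = -1511.0851 N (compression)
  F[2-3] = -1839.5218 N (compression)
  F[2-4] = +5062.1736 N (tension)
  F[3-4] = -3484.8475 N (compression)
  F[3-5] = -3221.5288 N (compression)
  F[4-5] = +3146.3516 N (tension)
  F[4-6] = +2060.8473 N (tension)
  F[5-6] = -4513.6306 N (compression)
  Rx@0 = -2709.5900 N
  Ry@0 = +1458.2796 N
  Ry@6 = +4015.6904 N

3146.352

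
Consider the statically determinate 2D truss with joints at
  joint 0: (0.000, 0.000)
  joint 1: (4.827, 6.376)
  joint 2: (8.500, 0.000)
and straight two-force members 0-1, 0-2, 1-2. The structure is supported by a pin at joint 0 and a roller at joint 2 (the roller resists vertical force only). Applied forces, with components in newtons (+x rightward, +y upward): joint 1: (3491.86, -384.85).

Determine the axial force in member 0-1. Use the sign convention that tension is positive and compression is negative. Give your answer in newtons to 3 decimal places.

N=3 nodes, M=3 members, R=3 reactions → 2N=6, M+R=6
member 0 (0-1): L=7.9971, (cx,cy)=(0.6036,0.7973)
member 1 (0-2): L=8.5000, (cx,cy)=(1.0000,0.0000)
member 2 (1-2): L=7.3583, (cx,cy)=(0.4992,-0.8665)
solve A·x = −loads:
  F[0-1] = +3076.6754 N (tension)
  F[0-2] = +1634.7934 N (tension)
  F[1-2] = -3275.0530 N (compression)
  Rx@0 = -3491.8600 N
  Ry@0 = -2453.0053 N
  Ry@2 = +2837.8553 N

3076.675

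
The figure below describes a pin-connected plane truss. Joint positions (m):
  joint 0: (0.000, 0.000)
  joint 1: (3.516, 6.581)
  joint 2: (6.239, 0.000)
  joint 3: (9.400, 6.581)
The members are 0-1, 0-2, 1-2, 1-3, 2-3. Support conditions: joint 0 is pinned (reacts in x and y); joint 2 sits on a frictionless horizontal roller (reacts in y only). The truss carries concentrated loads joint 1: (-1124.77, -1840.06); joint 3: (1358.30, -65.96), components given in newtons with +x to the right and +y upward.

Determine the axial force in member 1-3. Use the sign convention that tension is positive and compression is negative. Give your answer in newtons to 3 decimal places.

1389.982

N=4 nodes, M=5 members, R=3 reactions → 2N=8, M+R=8
member 0 (0-1): L=7.4614, (cx,cy)=(0.4712,0.8820)
member 1 (0-2): L=6.2390, (cx,cy)=(1.0000,0.0000)
member 2 (1-2): L=7.1221, (cx,cy)=(0.3823,-0.9240)
member 3 (1-3): L=5.8840, (cx,cy)=(1.0000,0.0000)
member 4 (2-3): L=7.3008, (cx,cy)=(0.4330,0.9014)
solve A·x = −loads:
  F[0-1] = -593.3492 N (compression)
  F[0-2] = +513.1328 N (tension)
  F[1-2] = -1424.9817 N (compression)
  F[1-3] = +1389.9820 N (tension)
  F[2-3] = -73.1743 N (compression)
  Rx@0 = -233.5300 N
  Ry@0 = +523.3407 N
  Ry@2 = +1382.6793 N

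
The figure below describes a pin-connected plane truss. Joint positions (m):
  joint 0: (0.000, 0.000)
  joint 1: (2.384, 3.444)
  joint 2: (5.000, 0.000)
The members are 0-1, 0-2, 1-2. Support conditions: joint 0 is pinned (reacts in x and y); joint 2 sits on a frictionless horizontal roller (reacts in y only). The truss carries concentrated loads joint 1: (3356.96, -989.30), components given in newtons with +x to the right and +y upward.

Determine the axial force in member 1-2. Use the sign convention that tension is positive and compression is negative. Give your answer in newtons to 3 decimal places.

N=3 nodes, M=3 members, R=3 reactions → 2N=6, M+R=6
member 0 (0-1): L=4.1886, (cx,cy)=(0.5692,0.8222)
member 1 (0-2): L=5.0000, (cx,cy)=(1.0000,0.0000)
member 2 (1-2): L=4.3249, (cx,cy)=(0.6049,-0.7963)
solve A·x = −loads:
  F[0-1] = +2182.6980 N (tension)
  F[0-2] = +2114.6549 N (tension)
  F[1-2] = -3496.0359 N (compression)
  Rx@0 = -3356.9600 N
  Ry@0 = -1794.6723 N
  Ry@2 = +2783.9723 N

-3496.036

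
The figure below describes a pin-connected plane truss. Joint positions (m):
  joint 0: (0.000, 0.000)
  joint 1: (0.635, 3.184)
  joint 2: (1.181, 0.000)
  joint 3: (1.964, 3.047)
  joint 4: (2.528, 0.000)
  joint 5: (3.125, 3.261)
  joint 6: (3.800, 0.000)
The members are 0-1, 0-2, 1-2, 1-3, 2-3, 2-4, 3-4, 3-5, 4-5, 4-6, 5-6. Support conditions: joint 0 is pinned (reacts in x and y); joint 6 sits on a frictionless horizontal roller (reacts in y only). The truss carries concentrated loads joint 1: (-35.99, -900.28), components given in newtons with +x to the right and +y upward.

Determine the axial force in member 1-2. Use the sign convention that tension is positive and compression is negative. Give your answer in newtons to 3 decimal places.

-111.507

N=7 nodes, M=11 members, R=3 reactions → 2N=14, M+R=14
member 0 (0-1): L=3.2467, (cx,cy)=(0.1956,0.9807)
member 1 (0-2): L=1.1810, (cx,cy)=(1.0000,0.0000)
member 2 (1-2): L=3.2305, (cx,cy)=(0.1690,-0.9856)
member 3 (1-3): L=1.3360, (cx,cy)=(0.9947,-0.1025)
member 4 (2-3): L=3.1460, (cx,cy)=(0.2489,0.9685)
member 5 (2-4): L=1.3470, (cx,cy)=(1.0000,0.0000)
member 6 (3-4): L=3.0988, (cx,cy)=(0.1820,-0.9833)
member 7 (3-5): L=1.1806, (cx,cy)=(0.9834,0.1813)
member 8 (4-5): L=3.3152, (cx,cy)=(0.1801,0.9837)
member 9 (4-6): L=1.2720, (cx,cy)=(1.0000,0.0000)
member 10 (5-6): L=3.3301, (cx,cy)=(0.2027,-0.9792)
solve A·x = −loads:
  F[0-1] = -795.3549 N (compression)
  F[0-2] = +119.5679 N (tension)
  F[1-2] = -111.5070 N (compression)
  F[1-3] = -101.2553 N (compression)
  F[2-3] = +113.4736 N (tension)
  F[2-4] = +72.4793 N (tension)
  F[3-4] = -131.4313 N (compression)
  F[3-5] = -49.3757 N (compression)
  F[4-5] = +131.3839 N (tension)
  F[4-6] = +24.8981 N (tension)
  F[5-6] = -122.8355 N (compression)
  Rx@0 = +35.9900 N
  Ry@0 = +779.9943 N
  Ry@6 = +120.2857 N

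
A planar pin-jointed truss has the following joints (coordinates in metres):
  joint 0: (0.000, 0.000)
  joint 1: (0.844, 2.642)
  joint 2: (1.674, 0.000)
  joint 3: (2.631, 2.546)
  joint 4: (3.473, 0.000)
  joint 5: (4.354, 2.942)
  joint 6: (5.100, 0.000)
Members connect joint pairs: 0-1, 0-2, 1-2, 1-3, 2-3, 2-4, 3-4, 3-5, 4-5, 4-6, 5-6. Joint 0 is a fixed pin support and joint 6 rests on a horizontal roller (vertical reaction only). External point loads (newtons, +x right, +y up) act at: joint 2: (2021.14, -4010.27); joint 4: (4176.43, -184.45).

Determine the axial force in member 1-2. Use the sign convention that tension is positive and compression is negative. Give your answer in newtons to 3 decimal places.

N=7 nodes, M=11 members, R=3 reactions → 2N=14, M+R=14
member 0 (0-1): L=2.7735, (cx,cy)=(0.3043,0.9526)
member 1 (0-2): L=1.6740, (cx,cy)=(1.0000,0.0000)
member 2 (1-2): L=2.7693, (cx,cy)=(0.2997,-0.9540)
member 3 (1-3): L=1.7896, (cx,cy)=(0.9986,-0.0536)
member 4 (2-3): L=2.7199, (cx,cy)=(0.3518,0.9361)
member 5 (2-4): L=1.7990, (cx,cy)=(1.0000,0.0000)
member 6 (3-4): L=2.6816, (cx,cy)=(0.3140,-0.9494)
member 7 (3-5): L=1.7679, (cx,cy)=(0.9746,0.2240)
member 8 (4-5): L=3.0711, (cx,cy)=(0.2869,0.9580)
member 9 (4-6): L=1.6270, (cx,cy)=(1.0000,0.0000)
member 10 (5-6): L=3.0351, (cx,cy)=(0.2458,-0.9693)
solve A·x = −loads:
  F[0-1] = -2889.8530 N (compression)
  F[0-2] = +7076.9659 N (tension)
  F[1-2] = +2985.3497 N (tension)
  F[1-3] = -1776.7050 N (compression)
  F[2-3] = +1241.5479 N (tension)
  F[2-4] = +5513.7399 N (tension)
  F[3-4] = -1531.7528 N (compression)
  F[3-5] = -878.6822 N (compression)
  F[4-5] = +1710.6354 N (tension)
  F[4-6] = +365.6260 N (tension)
  F[5-6] = -1487.5526 N (compression)
  Rx@0 = -6197.5700 N
  Ry@0 = +2752.8010 N
  Ry@6 = +1441.9190 N

2985.350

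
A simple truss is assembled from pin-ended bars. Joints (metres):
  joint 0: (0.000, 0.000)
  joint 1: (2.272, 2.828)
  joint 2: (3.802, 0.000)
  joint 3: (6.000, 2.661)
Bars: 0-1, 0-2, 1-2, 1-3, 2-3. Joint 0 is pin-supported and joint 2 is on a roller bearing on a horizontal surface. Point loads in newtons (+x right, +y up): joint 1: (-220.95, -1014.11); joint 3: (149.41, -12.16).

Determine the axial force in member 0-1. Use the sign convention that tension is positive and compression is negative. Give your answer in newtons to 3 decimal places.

N=4 nodes, M=5 members, R=3 reactions → 2N=8, M+R=8
member 0 (0-1): L=3.6276, (cx,cy)=(0.6263,0.7796)
member 1 (0-2): L=3.8020, (cx,cy)=(1.0000,0.0000)
member 2 (1-2): L=3.2154, (cx,cy)=(0.4758,-0.8795)
member 3 (1-3): L=3.7317, (cx,cy)=(0.9990,-0.0448)
member 4 (2-3): L=3.4514, (cx,cy)=(0.6368,0.7710)
solve A·x = −loads:
  F[0-1] = -591.1462 N (compression)
  F[0-2] = +298.6992 N (tension)
  F[1-2] = -636.8789 N (compression)
  F[1-3] = +153.9189 N (tension)
  F[2-3] = -6.8379 N (compression)
  Rx@0 = +71.5400 N
  Ry@0 = +460.8436 N
  Ry@2 = +565.4264 N

-591.146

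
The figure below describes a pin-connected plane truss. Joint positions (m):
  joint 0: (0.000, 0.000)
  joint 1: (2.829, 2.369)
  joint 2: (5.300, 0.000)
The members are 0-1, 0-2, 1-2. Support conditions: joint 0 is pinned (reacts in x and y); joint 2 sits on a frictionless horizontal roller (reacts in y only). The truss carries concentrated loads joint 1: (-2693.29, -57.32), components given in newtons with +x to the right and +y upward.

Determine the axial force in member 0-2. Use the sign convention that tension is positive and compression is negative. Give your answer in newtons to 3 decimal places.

N=3 nodes, M=3 members, R=3 reactions → 2N=6, M+R=6
member 0 (0-1): L=3.6899, (cx,cy)=(0.7667,0.6420)
member 1 (0-2): L=5.3000, (cx,cy)=(1.0000,0.0000)
member 2 (1-2): L=3.4232, (cx,cy)=(0.7218,-0.6921)
solve A·x = −loads:
  F[0-1] = -1916.7165 N (compression)
  F[0-2] = -1223.7697 N (compression)
  F[1-2] = +1695.3280 N (tension)
  Rx@0 = +2693.2900 N
  Ry@0 = +1230.5739 N
  Ry@2 = -1173.2539 N

-1223.770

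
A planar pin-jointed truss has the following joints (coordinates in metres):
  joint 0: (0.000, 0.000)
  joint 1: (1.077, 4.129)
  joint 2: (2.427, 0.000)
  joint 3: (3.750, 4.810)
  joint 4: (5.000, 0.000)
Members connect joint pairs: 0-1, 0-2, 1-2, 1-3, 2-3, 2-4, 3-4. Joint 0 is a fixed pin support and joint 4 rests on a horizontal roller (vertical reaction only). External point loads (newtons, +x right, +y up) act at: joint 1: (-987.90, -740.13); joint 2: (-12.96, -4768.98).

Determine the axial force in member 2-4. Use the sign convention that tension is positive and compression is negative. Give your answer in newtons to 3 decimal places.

N=5 nodes, M=7 members, R=3 reactions → 2N=10, M+R=10
member 0 (0-1): L=4.2672, (cx,cy)=(0.2524,0.9676)
member 1 (0-2): L=2.4270, (cx,cy)=(1.0000,0.0000)
member 2 (1-2): L=4.3441, (cx,cy)=(0.3108,-0.9505)
member 3 (1-3): L=2.7584, (cx,cy)=(0.9690,0.2469)
member 4 (2-3): L=4.9886, (cx,cy)=(0.2652,0.9642)
member 5 (2-4): L=2.5730, (cx,cy)=(1.0000,0.0000)
member 6 (3-4): L=4.9698, (cx,cy)=(0.2515,-0.9679)
solve A·x = −loads:
  F[0-1] = -3979.4672 N (compression)
  F[0-2] = +3.5308 N (tension)
  F[1-2] = +3016.8200 N (tension)
  F[1-3] = -984.4933 N (compression)
  F[2-3] = +1972.1520 N (tension)
  F[2-4] = +430.9977 N (tension)
  F[3-4] = -1713.5670 N (compression)
  Rx@0 = +1000.8600 N
  Ry@0 = +3850.6309 N
  Ry@4 = +1658.4791 N

430.998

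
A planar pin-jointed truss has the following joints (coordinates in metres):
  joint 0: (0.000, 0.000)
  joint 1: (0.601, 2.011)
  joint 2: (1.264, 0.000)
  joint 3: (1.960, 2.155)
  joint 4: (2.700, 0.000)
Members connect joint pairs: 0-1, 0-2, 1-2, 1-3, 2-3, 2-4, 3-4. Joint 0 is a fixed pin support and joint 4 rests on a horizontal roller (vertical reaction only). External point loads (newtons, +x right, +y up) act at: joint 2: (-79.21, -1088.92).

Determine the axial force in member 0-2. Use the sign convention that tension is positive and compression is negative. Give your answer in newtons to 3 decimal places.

N=5 nodes, M=7 members, R=3 reactions → 2N=10, M+R=10
member 0 (0-1): L=2.0989, (cx,cy)=(0.2863,0.9581)
member 1 (0-2): L=1.2640, (cx,cy)=(1.0000,0.0000)
member 2 (1-2): L=2.1175, (cx,cy)=(0.3131,-0.9497)
member 3 (1-3): L=1.3666, (cx,cy)=(0.9944,0.1054)
member 4 (2-3): L=2.2646, (cx,cy)=(0.3073,0.9516)
member 5 (2-4): L=1.4360, (cx,cy)=(1.0000,0.0000)
member 6 (3-4): L=2.2785, (cx,cy)=(0.3248,-0.9458)
solve A·x = −loads:
  F[0-1] = -604.4542 N (compression)
  F[0-2] = +93.8709 N (tension)
  F[1-2] = +570.5643 N (tension)
  F[1-3] = -353.6988 N (compression)
  F[2-3] = +574.8687 N (tension)
  F[2-4] = +175.0507 N (tension)
  F[3-4] = -538.9937 N (compression)
  Rx@0 = +79.2100 N
  Ry@0 = +579.1441 N
  Ry@4 = +509.7759 N

93.871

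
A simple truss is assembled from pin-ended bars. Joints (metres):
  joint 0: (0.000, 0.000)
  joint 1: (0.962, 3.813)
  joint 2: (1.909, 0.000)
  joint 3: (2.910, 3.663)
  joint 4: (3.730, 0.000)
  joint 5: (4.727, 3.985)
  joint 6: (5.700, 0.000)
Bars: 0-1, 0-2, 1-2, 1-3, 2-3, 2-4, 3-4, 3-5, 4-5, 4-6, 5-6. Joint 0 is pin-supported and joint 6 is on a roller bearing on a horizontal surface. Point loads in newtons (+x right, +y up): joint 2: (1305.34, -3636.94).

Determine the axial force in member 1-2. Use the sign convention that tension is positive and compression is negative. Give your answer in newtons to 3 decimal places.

N=7 nodes, M=11 members, R=3 reactions → 2N=14, M+R=14
member 0 (0-1): L=3.9325, (cx,cy)=(0.2446,0.9696)
member 1 (0-2): L=1.9090, (cx,cy)=(1.0000,0.0000)
member 2 (1-2): L=3.9288, (cx,cy)=(0.2410,-0.9705)
member 3 (1-3): L=1.9538, (cx,cy)=(0.9970,-0.0768)
member 4 (2-3): L=3.7973, (cx,cy)=(0.2636,0.9646)
member 5 (2-4): L=1.8210, (cx,cy)=(1.0000,0.0000)
member 6 (3-4): L=3.7537, (cx,cy)=(0.2185,-0.9758)
member 7 (3-5): L=1.8453, (cx,cy)=(0.9847,0.1745)
member 8 (4-5): L=4.1078, (cx,cy)=(0.2427,0.9701)
member 9 (4-6): L=1.9700, (cx,cy)=(1.0000,0.0000)
member 10 (5-6): L=4.1021, (cx,cy)=(0.2372,-0.9715)
solve A·x = −loads:
  F[0-1] = -2494.6808 N (compression)
  F[0-2] = +1915.6118 N (tension)
  F[1-2] = +2590.3281 N (tension)
  F[1-3] = -1238.2945 N (compression)
  F[2-3] = +1164.1625 N (tension)
  F[2-4] = +927.7575 N (tension)
  F[3-4] = -1362.6279 N (compression)
  F[3-5] = -639.9044 N (compression)
  F[4-5] = +1370.7015 N (tension)
  F[4-6] = +297.4074 N (tension)
  F[5-6] = -1253.8386 N (compression)
  Rx@0 = -1305.3400 N
  Ry@0 = +2418.8841 N
  Ry@6 = +1218.0559 N

2590.328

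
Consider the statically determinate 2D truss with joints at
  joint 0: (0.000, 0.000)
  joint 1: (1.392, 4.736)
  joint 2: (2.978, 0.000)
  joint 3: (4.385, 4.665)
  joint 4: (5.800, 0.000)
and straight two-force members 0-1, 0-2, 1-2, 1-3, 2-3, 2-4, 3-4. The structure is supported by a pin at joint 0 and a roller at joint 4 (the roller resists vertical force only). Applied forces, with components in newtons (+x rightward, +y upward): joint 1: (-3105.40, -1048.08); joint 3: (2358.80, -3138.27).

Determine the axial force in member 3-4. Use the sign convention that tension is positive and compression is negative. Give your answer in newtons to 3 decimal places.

-2075.003

N=5 nodes, M=7 members, R=3 reactions → 2N=10, M+R=10
member 0 (0-1): L=4.9363, (cx,cy)=(0.2820,0.9594)
member 1 (0-2): L=2.9780, (cx,cy)=(1.0000,0.0000)
member 2 (1-2): L=4.9945, (cx,cy)=(0.3175,-0.9482)
member 3 (1-3): L=2.9938, (cx,cy)=(0.9997,-0.0237)
member 4 (2-3): L=4.8726, (cx,cy)=(0.2888,0.9574)
member 5 (2-4): L=2.8220, (cx,cy)=(1.0000,0.0000)
member 6 (3-4): L=4.8749, (cx,cy)=(0.2903,-0.9569)
solve A·x = −loads:
  F[0-1] = -2293.7708 N (compression)
  F[0-2] = -99.7776 N (compression)
  F[1-2] = +1163.2508 N (tension)
  F[1-3] = +2089.7764 N (tension)
  F[2-3] = -1152.1217 N (compression)
  F[2-4] = +602.2977 N (tension)
  F[3-4] = -2075.0027 N (compression)
  Rx@0 = +746.6000 N
  Ry@0 = +2200.6829 N
  Ry@4 = +1985.6671 N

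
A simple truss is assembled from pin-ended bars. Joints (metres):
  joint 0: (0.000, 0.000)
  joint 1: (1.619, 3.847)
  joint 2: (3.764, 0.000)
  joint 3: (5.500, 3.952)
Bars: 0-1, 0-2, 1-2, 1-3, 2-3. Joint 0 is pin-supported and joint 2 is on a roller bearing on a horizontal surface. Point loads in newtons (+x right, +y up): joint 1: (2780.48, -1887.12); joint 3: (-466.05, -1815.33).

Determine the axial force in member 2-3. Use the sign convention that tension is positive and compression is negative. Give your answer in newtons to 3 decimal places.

N=4 nodes, M=5 members, R=3 reactions → 2N=8, M+R=8
member 0 (0-1): L=4.1738, (cx,cy)=(0.3879,0.9217)
member 1 (0-2): L=3.7640, (cx,cy)=(1.0000,0.0000)
member 2 (1-2): L=4.4046, (cx,cy)=(0.4870,-0.8734)
member 3 (1-3): L=3.8824, (cx,cy)=(0.9996,0.0270)
member 4 (2-3): L=4.3165, (cx,cy)=(0.4022,0.9156)
solve A·x = −loads:
  F[0-1] = +2293.9037 N (tension)
  F[0-2] = +1424.6332 N (tension)
  F[1-2] = -4571.0038 N (compression)
  F[1-3] = +335.4805 N (tension)
  F[2-3] = -1992.6618 N (compression)
  Rx@0 = -2314.4300 N
  Ry@0 = -2114.2979 N
  Ry@2 = +5816.7479 N

-1992.662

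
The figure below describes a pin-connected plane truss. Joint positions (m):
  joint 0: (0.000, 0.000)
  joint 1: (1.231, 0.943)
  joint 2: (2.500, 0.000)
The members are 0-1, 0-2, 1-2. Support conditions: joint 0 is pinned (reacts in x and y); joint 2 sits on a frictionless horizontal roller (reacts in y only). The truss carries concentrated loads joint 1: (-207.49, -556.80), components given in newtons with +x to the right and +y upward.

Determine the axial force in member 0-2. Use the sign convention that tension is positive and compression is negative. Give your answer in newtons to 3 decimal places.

N=3 nodes, M=3 members, R=3 reactions → 2N=6, M+R=6
member 0 (0-1): L=1.5507, (cx,cy)=(0.7938,0.6081)
member 1 (0-2): L=2.5000, (cx,cy)=(1.0000,0.0000)
member 2 (1-2): L=1.5810, (cx,cy)=(0.8026,-0.5965)
solve A·x = −loads:
  F[0-1] = -593.4632 N (compression)
  F[0-2] = +263.6278 N (tension)
  F[1-2] = -328.4473 N (compression)
  Rx@0 = +207.4900 N
  Ry@0 = +360.8969 N
  Ry@2 = +195.9031 N

263.628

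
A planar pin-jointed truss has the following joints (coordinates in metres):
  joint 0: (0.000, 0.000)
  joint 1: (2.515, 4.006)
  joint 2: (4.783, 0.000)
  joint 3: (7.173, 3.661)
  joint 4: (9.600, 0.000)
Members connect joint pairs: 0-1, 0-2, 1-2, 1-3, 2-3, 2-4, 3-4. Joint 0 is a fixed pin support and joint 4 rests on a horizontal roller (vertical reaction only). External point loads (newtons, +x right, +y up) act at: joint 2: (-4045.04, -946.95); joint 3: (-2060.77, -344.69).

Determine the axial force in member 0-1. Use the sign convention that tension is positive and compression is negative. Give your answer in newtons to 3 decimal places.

N=5 nodes, M=7 members, R=3 reactions → 2N=10, M+R=10
member 0 (0-1): L=4.7300, (cx,cy)=(0.5317,0.8469)
member 1 (0-2): L=4.7830, (cx,cy)=(1.0000,0.0000)
member 2 (1-2): L=4.6035, (cx,cy)=(0.4927,-0.8702)
member 3 (1-3): L=4.6708, (cx,cy)=(0.9973,-0.0739)
member 4 (2-3): L=4.3721, (cx,cy)=(0.5467,0.8374)
member 5 (2-4): L=4.8170, (cx,cy)=(1.0000,0.0000)
member 6 (3-4): L=4.3924, (cx,cy)=(0.5525,-0.8335)
solve A·x = −loads:
  F[0-1] = -1591.8445 N (compression)
  F[0-2] = -5259.4133 N (compression)
  F[1-2] = +1692.2457 N (tension)
  F[1-3] = -1684.7221 N (compression)
  F[2-3] = -627.7669 N (compression)
  F[2-4] = -37.4803 N (compression)
  F[3-4] = +67.8322 N (tension)
  Rx@0 = +6105.8100 N
  Ry@0 = +1348.1771 N
  Ry@4 = -56.5371 N

-1591.844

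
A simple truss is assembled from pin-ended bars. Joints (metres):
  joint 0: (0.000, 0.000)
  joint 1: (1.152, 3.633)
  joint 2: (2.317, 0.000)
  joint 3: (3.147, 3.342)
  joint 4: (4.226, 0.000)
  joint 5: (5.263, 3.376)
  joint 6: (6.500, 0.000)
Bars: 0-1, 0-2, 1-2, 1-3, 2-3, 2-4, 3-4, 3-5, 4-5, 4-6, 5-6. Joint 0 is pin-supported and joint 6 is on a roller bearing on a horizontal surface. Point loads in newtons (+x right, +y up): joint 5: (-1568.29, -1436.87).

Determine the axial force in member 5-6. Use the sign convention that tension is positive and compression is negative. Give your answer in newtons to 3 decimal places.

N=7 nodes, M=11 members, R=3 reactions → 2N=14, M+R=14
member 0 (0-1): L=3.8113, (cx,cy)=(0.3023,0.9532)
member 1 (0-2): L=2.3170, (cx,cy)=(1.0000,0.0000)
member 2 (1-2): L=3.8152, (cx,cy)=(0.3054,-0.9522)
member 3 (1-3): L=2.0161, (cx,cy)=(0.9895,-0.1443)
member 4 (2-3): L=3.4435, (cx,cy)=(0.2410,0.9705)
member 5 (2-4): L=1.9090, (cx,cy)=(1.0000,0.0000)
member 6 (3-4): L=3.5119, (cx,cy)=(0.3072,-0.9516)
member 7 (3-5): L=2.1163, (cx,cy)=(0.9999,0.0161)
member 8 (4-5): L=3.5317, (cx,cy)=(0.2936,0.9559)
member 9 (4-6): L=2.2740, (cx,cy)=(1.0000,0.0000)
member 10 (5-6): L=3.5955, (cx,cy)=(0.3440,-0.9390)
solve A·x = −loads:
  F[0-1] = -1141.3811 N (compression)
  F[0-2] = -1223.2947 N (compression)
  F[1-2] = +1254.0692 N (tension)
  F[1-3] = -735.6358 N (compression)
  F[2-3] = -1230.4499 N (compression)
  F[2-4] = -543.7794 N (compression)
  F[3-4] = +1120.1835 N (tension)
  F[3-5] = -1368.8570 N (compression)
  F[4-5] = -1115.1576 N (compression)
  F[4-6] = +127.8320 N (tension)
  F[5-6] = -371.5590 N (compression)
  Rx@0 = +1568.2900 N
  Ry@0 = +1087.9931 N
  Ry@6 = +348.8769 N

-371.559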